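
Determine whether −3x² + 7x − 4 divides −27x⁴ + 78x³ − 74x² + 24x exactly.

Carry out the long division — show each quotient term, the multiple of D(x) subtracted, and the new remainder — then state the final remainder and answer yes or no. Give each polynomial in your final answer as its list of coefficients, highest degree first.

Step 1: lead(−27x⁴ + 78x³ − 74x² + 24x) ÷ lead(D) = −27x⁴ ÷ −3x² = 9x². Subtract (9x²)·D = −27x⁴ + 63x³ − 36x². Remainder: 15x³ − 38x² + 24x.
Step 2: lead(15x³ − 38x² + 24x) ÷ lead(D) = 15x³ ÷ −3x² = −5x. Subtract (−5x)·D = 15x³ − 35x² + 20x. Remainder: −3x² + 4x.
Step 3: lead(−3x² + 4x) ÷ lead(D) = −3x² ÷ −3x² = 1. Subtract (1)·D = −3x² + 7x − 4. Remainder: −3x + 4.

R = [-3, 4], so D(x) is not a factor of P(x). no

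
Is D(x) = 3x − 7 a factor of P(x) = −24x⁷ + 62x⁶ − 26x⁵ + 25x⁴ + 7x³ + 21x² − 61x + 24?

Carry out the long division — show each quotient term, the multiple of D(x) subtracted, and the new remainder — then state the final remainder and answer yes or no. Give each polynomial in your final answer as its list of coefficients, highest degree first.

Step 1: lead(−24x⁷ + 62x⁶ − 26x⁵ + 25x⁴ + 7x³ + 21x² − 61x + 24) ÷ lead(D) = −24x⁷ ÷ 3x = −8x⁶. Subtract (−8x⁶)·D = −24x⁷ + 56x⁶. Remainder: 6x⁶ − 26x⁵ + 25x⁴ + 7x³ + 21x² − 61x + 24.
Step 2: lead(6x⁶ − 26x⁵ + 25x⁴ + 7x³ + 21x² − 61x + 24) ÷ lead(D) = 6x⁶ ÷ 3x = 2x⁵. Subtract (2x⁵)·D = 6x⁶ − 14x⁵. Remainder: −12x⁵ + 25x⁴ + 7x³ + 21x² − 61x + 24.
Step 3: lead(−12x⁵ + 25x⁴ + 7x³ + 21x² − 61x + 24) ÷ lead(D) = −12x⁵ ÷ 3x = −4x⁴. Subtract (−4x⁴)·D = −12x⁵ + 28x⁴. Remainder: −3x⁴ + 7x³ + 21x² − 61x + 24.
Step 4: lead(−3x⁴ + 7x³ + 21x² − 61x + 24) ÷ lead(D) = −3x⁴ ÷ 3x = −x³. Subtract (−x³)·D = −3x⁴ + 7x³. Remainder: 21x² − 61x + 24.
Step 5: lead(21x² − 61x + 24) ÷ lead(D) = 21x² ÷ 3x = 7x. Subtract (7x)·D = 21x² − 49x. Remainder: −12x + 24.
Step 6: lead(−12x + 24) ÷ lead(D) = −12x ÷ 3x = −4. Subtract (−4)·D = −12x + 28. Remainder: −4.

R = [-4], so D(x) is not a factor of P(x). no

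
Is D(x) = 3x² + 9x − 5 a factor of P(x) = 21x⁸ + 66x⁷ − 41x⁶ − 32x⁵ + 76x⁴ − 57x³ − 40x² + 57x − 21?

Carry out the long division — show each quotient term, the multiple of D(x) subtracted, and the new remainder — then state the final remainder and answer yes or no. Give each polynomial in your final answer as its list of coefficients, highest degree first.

Step 1: lead(21x⁸ + 66x⁷ − 41x⁶ − 32x⁵ + 76x⁴ − 57x³ − 40x² + 57x − 21) ÷ lead(D) = 21x⁸ ÷ 3x² = 7x⁶. Subtract (7x⁶)·D = 21x⁸ + 63x⁷ − 35x⁶. Remainder: 3x⁷ − 6x⁶ − 32x⁵ + 76x⁴ − 57x³ − 40x² + 57x − 21.
Step 2: lead(3x⁷ − 6x⁶ − 32x⁵ + 76x⁴ − 57x³ − 40x² + 57x − 21) ÷ lead(D) = 3x⁷ ÷ 3x² = x⁵. Subtract (x⁵)·D = 3x⁷ + 9x⁶ − 5x⁵. Remainder: −15x⁶ − 27x⁵ + 76x⁴ − 57x³ − 40x² + 57x − 21.
Step 3: lead(−15x⁶ − 27x⁵ + 76x⁴ − 57x³ − 40x² + 57x − 21) ÷ lead(D) = −15x⁶ ÷ 3x² = −5x⁴. Subtract (−5x⁴)·D = −15x⁶ − 45x⁵ + 25x⁴. Remainder: 18x⁵ + 51x⁴ − 57x³ − 40x² + 57x − 21.
Step 4: lead(18x⁵ + 51x⁴ − 57x³ − 40x² + 57x − 21) ÷ lead(D) = 18x⁵ ÷ 3x² = 6x³. Subtract (6x³)·D = 18x⁵ + 54x⁴ − 30x³. Remainder: −3x⁴ − 27x³ − 40x² + 57x − 21.
Step 5: lead(−3x⁴ − 27x³ − 40x² + 57x − 21) ÷ lead(D) = −3x⁴ ÷ 3x² = −x². Subtract (−x²)·D = −3x⁴ − 9x³ + 5x². Remainder: −18x³ − 45x² + 57x − 21.
Step 6: lead(−18x³ − 45x² + 57x − 21) ÷ lead(D) = −18x³ ÷ 3x² = −6x. Subtract (−6x)·D = −18x³ − 54x² + 30x. Remainder: 9x² + 27x − 21.
Step 7: lead(9x² + 27x − 21) ÷ lead(D) = 9x² ÷ 3x² = 3. Subtract (3)·D = 9x² + 27x − 15. Remainder: −6.

R = [-6], so D(x) is not a factor of P(x). no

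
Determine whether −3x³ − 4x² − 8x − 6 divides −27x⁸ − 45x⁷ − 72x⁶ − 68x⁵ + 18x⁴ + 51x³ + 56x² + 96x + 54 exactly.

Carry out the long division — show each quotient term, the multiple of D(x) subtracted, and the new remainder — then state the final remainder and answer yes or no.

R(x) = 0, so D(x) is a factor of P(x). yes

Step 1: lead(−27x⁸ − 45x⁷ − 72x⁶ − 68x⁵ + 18x⁴ + 51x³ + 56x² + 96x + 54) ÷ lead(D) = −27x⁸ ÷ −3x³ = 9x⁵. Subtract (9x⁵)·D = −27x⁸ − 36x⁷ − 72x⁶ − 54x⁵. Remainder: −9x⁷ − 14x⁵ + 18x⁴ + 51x³ + 56x² + 96x + 54.
Step 2: lead(−9x⁷ − 14x⁵ + 18x⁴ + 51x³ + 56x² + 96x + 54) ÷ lead(D) = −9x⁷ ÷ −3x³ = 3x⁴. Subtract (3x⁴)·D = −9x⁷ − 12x⁶ − 24x⁵ − 18x⁴. Remainder: 12x⁶ + 10x⁵ + 36x⁴ + 51x³ + 56x² + 96x + 54.
Step 3: lead(12x⁶ + 10x⁵ + 36x⁴ + 51x³ + 56x² + 96x + 54) ÷ lead(D) = 12x⁶ ÷ −3x³ = −4x³. Subtract (−4x³)·D = 12x⁶ + 16x⁵ + 32x⁴ + 24x³. Remainder: −6x⁵ + 4x⁴ + 27x³ + 56x² + 96x + 54.
Step 4: lead(−6x⁵ + 4x⁴ + 27x³ + 56x² + 96x + 54) ÷ lead(D) = −6x⁵ ÷ −3x³ = 2x². Subtract (2x²)·D = −6x⁵ − 8x⁴ − 16x³ − 12x². Remainder: 12x⁴ + 43x³ + 68x² + 96x + 54.
Step 5: lead(12x⁴ + 43x³ + 68x² + 96x + 54) ÷ lead(D) = 12x⁴ ÷ −3x³ = −4x. Subtract (−4x)·D = 12x⁴ + 16x³ + 32x² + 24x. Remainder: 27x³ + 36x² + 72x + 54.
Step 6: lead(27x³ + 36x² + 72x + 54) ÷ lead(D) = 27x³ ÷ −3x³ = −9. Subtract (−9)·D = 27x³ + 36x² + 72x + 54. Remainder: 0.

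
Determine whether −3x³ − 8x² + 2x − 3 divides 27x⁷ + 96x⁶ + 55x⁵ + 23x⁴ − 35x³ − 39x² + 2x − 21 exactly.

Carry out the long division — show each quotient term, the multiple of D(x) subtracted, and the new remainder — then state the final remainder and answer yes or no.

Step 1: lead(27x⁷ + 96x⁶ + 55x⁵ + 23x⁴ − 35x³ − 39x² + 2x − 21) ÷ lead(D) = 27x⁷ ÷ −3x³ = −9x⁴. Subtract (−9x⁴)·D = 27x⁷ + 72x⁶ − 18x⁵ + 27x⁴. Remainder: 24x⁶ + 73x⁵ − 4x⁴ − 35x³ − 39x² + 2x − 21.
Step 2: lead(24x⁶ + 73x⁵ − 4x⁴ − 35x³ − 39x² + 2x − 21) ÷ lead(D) = 24x⁶ ÷ −3x³ = −8x³. Subtract (−8x³)·D = 24x⁶ + 64x⁵ − 16x⁴ + 24x³. Remainder: 9x⁵ + 12x⁴ − 59x³ − 39x² + 2x − 21.
Step 3: lead(9x⁵ + 12x⁴ − 59x³ − 39x² + 2x − 21) ÷ lead(D) = 9x⁵ ÷ −3x³ = −3x². Subtract (−3x²)·D = 9x⁵ + 24x⁴ − 6x³ + 9x². Remainder: −12x⁴ − 53x³ − 48x² + 2x − 21.
Step 4: lead(−12x⁴ − 53x³ − 48x² + 2x − 21) ÷ lead(D) = −12x⁴ ÷ −3x³ = 4x. Subtract (4x)·D = −12x⁴ − 32x³ + 8x² − 12x. Remainder: −21x³ − 56x² + 14x − 21.
Step 5: lead(−21x³ − 56x² + 14x − 21) ÷ lead(D) = −21x³ ÷ −3x³ = 7. Subtract (7)·D = −21x³ − 56x² + 14x − 21. Remainder: 0.

R(x) = 0, so D(x) is a factor of P(x). yes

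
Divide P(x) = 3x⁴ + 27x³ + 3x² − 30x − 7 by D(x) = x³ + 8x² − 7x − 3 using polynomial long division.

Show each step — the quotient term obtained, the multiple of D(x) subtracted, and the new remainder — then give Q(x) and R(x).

Step 1: lead(3x⁴ + 27x³ + 3x² − 30x − 7) ÷ lead(D) = 3x⁴ ÷ x³ = 3x. Subtract (3x)·D = 3x⁴ + 24x³ − 21x² − 9x. Remainder: 3x³ + 24x² − 21x − 7.
Step 2: lead(3x³ + 24x² − 21x − 7) ÷ lead(D) = 3x³ ÷ x³ = 3. Subtract (3)·D = 3x³ + 24x² − 21x − 9. Remainder: 2.

Q(x) = 3x + 3; R(x) = 2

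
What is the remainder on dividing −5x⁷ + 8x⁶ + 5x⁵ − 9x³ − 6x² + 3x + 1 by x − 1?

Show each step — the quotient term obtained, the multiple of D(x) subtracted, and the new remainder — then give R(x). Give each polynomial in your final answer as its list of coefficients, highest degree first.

Step 1: lead(−5x⁷ + 8x⁶ + 5x⁵ − 9x³ − 6x² + 3x + 1) ÷ lead(D) = −5x⁷ ÷ x = −5x⁶. Subtract (−5x⁶)·D = −5x⁷ + 5x⁶. Remainder: 3x⁶ + 5x⁵ − 9x³ − 6x² + 3x + 1.
Step 2: lead(3x⁶ + 5x⁵ − 9x³ − 6x² + 3x + 1) ÷ lead(D) = 3x⁶ ÷ x = 3x⁵. Subtract (3x⁵)·D = 3x⁶ − 3x⁵. Remainder: 8x⁵ − 9x³ − 6x² + 3x + 1.
Step 3: lead(8x⁵ − 9x³ − 6x² + 3x + 1) ÷ lead(D) = 8x⁵ ÷ x = 8x⁴. Subtract (8x⁴)·D = 8x⁵ − 8x⁴. Remainder: 8x⁴ − 9x³ − 6x² + 3x + 1.
Step 4: lead(8x⁴ − 9x³ − 6x² + 3x + 1) ÷ lead(D) = 8x⁴ ÷ x = 8x³. Subtract (8x³)·D = 8x⁴ − 8x³. Remainder: −x³ − 6x² + 3x + 1.
Step 5: lead(−x³ − 6x² + 3x + 1) ÷ lead(D) = −x³ ÷ x = −x². Subtract (−x²)·D = −x³ + x². Remainder: −7x² + 3x + 1.
Step 6: lead(−7x² + 3x + 1) ÷ lead(D) = −7x² ÷ x = −7x. Subtract (−7x)·D = −7x² + 7x. Remainder: −4x + 1.
Step 7: lead(−4x + 1) ÷ lead(D) = −4x ÷ x = −4. Subtract (−4)·D = −4x + 4. Remainder: −3.

R = [-3]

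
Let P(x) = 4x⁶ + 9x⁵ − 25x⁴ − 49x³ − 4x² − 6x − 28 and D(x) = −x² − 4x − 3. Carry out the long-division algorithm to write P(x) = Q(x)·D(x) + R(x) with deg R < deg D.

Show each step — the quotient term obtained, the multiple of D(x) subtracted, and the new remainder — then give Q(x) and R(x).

Q(x) = −4x⁴ + 7x³ + 9x² − 8x + 9; R(x) = 6x − 1

Step 1: lead(4x⁶ + 9x⁵ − 25x⁴ − 49x³ − 4x² − 6x − 28) ÷ lead(D) = 4x⁶ ÷ −x² = −4x⁴. Subtract (−4x⁴)·D = 4x⁶ + 16x⁵ + 12x⁴. Remainder: −7x⁵ − 37x⁴ − 49x³ − 4x² − 6x − 28.
Step 2: lead(−7x⁵ − 37x⁴ − 49x³ − 4x² − 6x − 28) ÷ lead(D) = −7x⁵ ÷ −x² = 7x³. Subtract (7x³)·D = −7x⁵ − 28x⁴ − 21x³. Remainder: −9x⁴ − 28x³ − 4x² − 6x − 28.
Step 3: lead(−9x⁴ − 28x³ − 4x² − 6x − 28) ÷ lead(D) = −9x⁴ ÷ −x² = 9x². Subtract (9x²)·D = −9x⁴ − 36x³ − 27x². Remainder: 8x³ + 23x² − 6x − 28.
Step 4: lead(8x³ + 23x² − 6x − 28) ÷ lead(D) = 8x³ ÷ −x² = −8x. Subtract (−8x)·D = 8x³ + 32x² + 24x. Remainder: −9x² − 30x − 28.
Step 5: lead(−9x² − 30x − 28) ÷ lead(D) = −9x² ÷ −x² = 9. Subtract (9)·D = −9x² − 36x − 27. Remainder: 6x − 1.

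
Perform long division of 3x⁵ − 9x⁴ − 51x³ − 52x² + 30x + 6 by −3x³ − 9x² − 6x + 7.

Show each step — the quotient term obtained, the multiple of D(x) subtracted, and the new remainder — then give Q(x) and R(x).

Step 1: lead(3x⁵ − 9x⁴ − 51x³ − 52x² + 30x + 6) ÷ lead(D) = 3x⁵ ÷ −3x³ = −x². Subtract (−x²)·D = 3x⁵ + 9x⁴ + 6x³ − 7x². Remainder: −18x⁴ − 57x³ − 45x² + 30x + 6.
Step 2: lead(−18x⁴ − 57x³ − 45x² + 30x + 6) ÷ lead(D) = −18x⁴ ÷ −3x³ = 6x. Subtract (6x)·D = −18x⁴ − 54x³ − 36x² + 42x. Remainder: −3x³ − 9x² − 12x + 6.
Step 3: lead(−3x³ − 9x² − 12x + 6) ÷ lead(D) = −3x³ ÷ −3x³ = 1. Subtract (1)·D = −3x³ − 9x² − 6x + 7. Remainder: −6x − 1.

Q(x) = −x² + 6x + 1; R(x) = −6x − 1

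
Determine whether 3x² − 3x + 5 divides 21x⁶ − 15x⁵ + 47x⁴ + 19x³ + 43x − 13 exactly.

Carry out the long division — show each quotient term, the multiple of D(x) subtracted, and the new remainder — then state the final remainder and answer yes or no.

Step 1: lead(21x⁶ − 15x⁵ + 47x⁴ + 19x³ + 43x − 13) ÷ lead(D) = 21x⁶ ÷ 3x² = 7x⁴. Subtract (7x⁴)·D = 21x⁶ − 21x⁵ + 35x⁴. Remainder: 6x⁵ + 12x⁴ + 19x³ + 43x − 13.
Step 2: lead(6x⁵ + 12x⁴ + 19x³ + 43x − 13) ÷ lead(D) = 6x⁵ ÷ 3x² = 2x³. Subtract (2x³)·D = 6x⁵ − 6x⁴ + 10x³. Remainder: 18x⁴ + 9x³ + 43x − 13.
Step 3: lead(18x⁴ + 9x³ + 43x − 13) ÷ lead(D) = 18x⁴ ÷ 3x² = 6x². Subtract (6x²)·D = 18x⁴ − 18x³ + 30x². Remainder: 27x³ − 30x² + 43x − 13.
Step 4: lead(27x³ − 30x² + 43x − 13) ÷ lead(D) = 27x³ ÷ 3x² = 9x. Subtract (9x)·D = 27x³ − 27x² + 45x. Remainder: −3x² − 2x − 13.
Step 5: lead(−3x² − 2x − 13) ÷ lead(D) = −3x² ÷ 3x² = −1. Subtract (−1)·D = −3x² + 3x − 5. Remainder: −5x − 8.

R(x) = −5x − 8, so D(x) is not a factor of P(x). no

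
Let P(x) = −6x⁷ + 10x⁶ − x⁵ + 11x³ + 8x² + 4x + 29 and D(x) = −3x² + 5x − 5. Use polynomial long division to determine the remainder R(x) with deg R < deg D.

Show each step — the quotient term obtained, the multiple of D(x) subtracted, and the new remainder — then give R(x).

R(x) = −x − 1

Step 1: lead(−6x⁷ + 10x⁶ − x⁵ + 11x³ + 8x² + 4x + 29) ÷ lead(D) = −6x⁷ ÷ −3x² = 2x⁵. Subtract (2x⁵)·D = −6x⁷ + 10x⁶ − 10x⁵. Remainder: 9x⁵ + 11x³ + 8x² + 4x + 29.
Step 2: lead(9x⁵ + 11x³ + 8x² + 4x + 29) ÷ lead(D) = 9x⁵ ÷ −3x² = −3x³. Subtract (−3x³)·D = 9x⁵ − 15x⁴ + 15x³. Remainder: 15x⁴ − 4x³ + 8x² + 4x + 29.
Step 3: lead(15x⁴ − 4x³ + 8x² + 4x + 29) ÷ lead(D) = 15x⁴ ÷ −3x² = −5x². Subtract (−5x²)·D = 15x⁴ − 25x³ + 25x². Remainder: 21x³ − 17x² + 4x + 29.
Step 4: lead(21x³ − 17x² + 4x + 29) ÷ lead(D) = 21x³ ÷ −3x² = −7x. Subtract (−7x)·D = 21x³ − 35x² + 35x. Remainder: 18x² − 31x + 29.
Step 5: lead(18x² − 31x + 29) ÷ lead(D) = 18x² ÷ −3x² = −6. Subtract (−6)·D = 18x² − 30x + 30. Remainder: −x − 1.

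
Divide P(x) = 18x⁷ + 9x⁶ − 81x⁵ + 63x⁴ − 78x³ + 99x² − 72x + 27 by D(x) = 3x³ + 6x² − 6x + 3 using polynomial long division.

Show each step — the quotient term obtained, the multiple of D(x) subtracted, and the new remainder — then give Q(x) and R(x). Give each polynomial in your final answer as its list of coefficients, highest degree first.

Q = [6, -9, 3, -9, 7]; R = [-6, -3, 6]

Step 1: lead(18x⁷ + 9x⁶ − 81x⁵ + 63x⁴ − 78x³ + 99x² − 72x + 27) ÷ lead(D) = 18x⁷ ÷ 3x³ = 6x⁴. Subtract (6x⁴)·D = 18x⁷ + 36x⁶ − 36x⁵ + 18x⁴. Remainder: −27x⁶ − 45x⁵ + 45x⁴ − 78x³ + 99x² − 72x + 27.
Step 2: lead(−27x⁶ − 45x⁵ + 45x⁴ − 78x³ + 99x² − 72x + 27) ÷ lead(D) = −27x⁶ ÷ 3x³ = −9x³. Subtract (−9x³)·D = −27x⁶ − 54x⁵ + 54x⁴ − 27x³. Remainder: 9x⁵ − 9x⁴ − 51x³ + 99x² − 72x + 27.
Step 3: lead(9x⁵ − 9x⁴ − 51x³ + 99x² − 72x + 27) ÷ lead(D) = 9x⁵ ÷ 3x³ = 3x². Subtract (3x²)·D = 9x⁵ + 18x⁴ − 18x³ + 9x². Remainder: −27x⁴ − 33x³ + 90x² − 72x + 27.
Step 4: lead(−27x⁴ − 33x³ + 90x² − 72x + 27) ÷ lead(D) = −27x⁴ ÷ 3x³ = −9x. Subtract (−9x)·D = −27x⁴ − 54x³ + 54x² − 27x. Remainder: 21x³ + 36x² − 45x + 27.
Step 5: lead(21x³ + 36x² − 45x + 27) ÷ lead(D) = 21x³ ÷ 3x³ = 7. Subtract (7)·D = 21x³ + 42x² − 42x + 21. Remainder: −6x² − 3x + 6.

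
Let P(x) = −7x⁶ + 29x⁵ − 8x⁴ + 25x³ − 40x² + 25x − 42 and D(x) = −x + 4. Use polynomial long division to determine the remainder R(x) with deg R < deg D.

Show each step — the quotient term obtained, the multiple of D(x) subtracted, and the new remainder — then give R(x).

R(x) = −6

Step 1: lead(−7x⁶ + 29x⁵ − 8x⁴ + 25x³ − 40x² + 25x − 42) ÷ lead(D) = −7x⁶ ÷ −x = 7x⁵. Subtract (7x⁵)·D = −7x⁶ + 28x⁵. Remainder: x⁵ − 8x⁴ + 25x³ − 40x² + 25x − 42.
Step 2: lead(x⁵ − 8x⁴ + 25x³ − 40x² + 25x − 42) ÷ lead(D) = x⁵ ÷ −x = −x⁴. Subtract (−x⁴)·D = x⁵ − 4x⁴. Remainder: −4x⁴ + 25x³ − 40x² + 25x − 42.
Step 3: lead(−4x⁴ + 25x³ − 40x² + 25x − 42) ÷ lead(D) = −4x⁴ ÷ −x = 4x³. Subtract (4x³)·D = −4x⁴ + 16x³. Remainder: 9x³ − 40x² + 25x − 42.
Step 4: lead(9x³ − 40x² + 25x − 42) ÷ lead(D) = 9x³ ÷ −x = −9x². Subtract (−9x²)·D = 9x³ − 36x². Remainder: −4x² + 25x − 42.
Step 5: lead(−4x² + 25x − 42) ÷ lead(D) = −4x² ÷ −x = 4x. Subtract (4x)·D = −4x² + 16x. Remainder: 9x − 42.
Step 6: lead(9x − 42) ÷ lead(D) = 9x ÷ −x = −9. Subtract (−9)·D = 9x − 36. Remainder: −6.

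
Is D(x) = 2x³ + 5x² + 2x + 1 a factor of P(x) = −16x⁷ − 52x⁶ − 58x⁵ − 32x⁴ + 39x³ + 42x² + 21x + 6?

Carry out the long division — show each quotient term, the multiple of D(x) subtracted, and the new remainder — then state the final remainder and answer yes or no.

Step 1: lead(−16x⁷ − 52x⁶ − 58x⁵ − 32x⁴ + 39x³ + 42x² + 21x + 6) ÷ lead(D) = −16x⁷ ÷ 2x³ = −8x⁴. Subtract (−8x⁴)·D = −16x⁷ − 40x⁶ − 16x⁵ − 8x⁴. Remainder: −12x⁶ − 42x⁵ − 24x⁴ + 39x³ + 42x² + 21x + 6.
Step 2: lead(−12x⁶ − 42x⁵ − 24x⁴ + 39x³ + 42x² + 21x + 6) ÷ lead(D) = −12x⁶ ÷ 2x³ = −6x³. Subtract (−6x³)·D = −12x⁶ − 30x⁵ − 12x⁴ − 6x³. Remainder: −12x⁵ − 12x⁴ + 45x³ + 42x² + 21x + 6.
Step 3: lead(−12x⁵ − 12x⁴ + 45x³ + 42x² + 21x + 6) ÷ lead(D) = −12x⁵ ÷ 2x³ = −6x². Subtract (−6x²)·D = −12x⁵ − 30x⁴ − 12x³ − 6x². Remainder: 18x⁴ + 57x³ + 48x² + 21x + 6.
Step 4: lead(18x⁴ + 57x³ + 48x² + 21x + 6) ÷ lead(D) = 18x⁴ ÷ 2x³ = 9x. Subtract (9x)·D = 18x⁴ + 45x³ + 18x² + 9x. Remainder: 12x³ + 30x² + 12x + 6.
Step 5: lead(12x³ + 30x² + 12x + 6) ÷ lead(D) = 12x³ ÷ 2x³ = 6. Subtract (6)·D = 12x³ + 30x² + 12x + 6. Remainder: 0.

R(x) = 0, so D(x) is a factor of P(x). yes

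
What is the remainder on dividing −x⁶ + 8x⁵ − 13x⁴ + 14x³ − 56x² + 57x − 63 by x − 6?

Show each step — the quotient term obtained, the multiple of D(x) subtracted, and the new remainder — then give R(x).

R(x) = −9

Step 1: lead(−x⁶ + 8x⁵ − 13x⁴ + 14x³ − 56x² + 57x − 63) ÷ lead(D) = −x⁶ ÷ x = −x⁵. Subtract (−x⁵)·D = −x⁶ + 6x⁵. Remainder: 2x⁵ − 13x⁴ + 14x³ − 56x² + 57x − 63.
Step 2: lead(2x⁵ − 13x⁴ + 14x³ − 56x² + 57x − 63) ÷ lead(D) = 2x⁵ ÷ x = 2x⁴. Subtract (2x⁴)·D = 2x⁵ − 12x⁴. Remainder: −x⁴ + 14x³ − 56x² + 57x − 63.
Step 3: lead(−x⁴ + 14x³ − 56x² + 57x − 63) ÷ lead(D) = −x⁴ ÷ x = −x³. Subtract (−x³)·D = −x⁴ + 6x³. Remainder: 8x³ − 56x² + 57x − 63.
Step 4: lead(8x³ − 56x² + 57x − 63) ÷ lead(D) = 8x³ ÷ x = 8x². Subtract (8x²)·D = 8x³ − 48x². Remainder: −8x² + 57x − 63.
Step 5: lead(−8x² + 57x − 63) ÷ lead(D) = −8x² ÷ x = −8x. Subtract (−8x)·D = −8x² + 48x. Remainder: 9x − 63.
Step 6: lead(9x − 63) ÷ lead(D) = 9x ÷ x = 9. Subtract (9)·D = 9x − 54. Remainder: −9.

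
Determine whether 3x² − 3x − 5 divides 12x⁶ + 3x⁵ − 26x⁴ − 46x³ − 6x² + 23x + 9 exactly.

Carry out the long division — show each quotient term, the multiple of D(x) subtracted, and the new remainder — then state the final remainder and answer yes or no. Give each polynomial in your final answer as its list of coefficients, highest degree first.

R = [4], so D(x) is not a factor of P(x). no

Step 1: lead(12x⁶ + 3x⁵ − 26x⁴ − 46x³ − 6x² + 23x + 9) ÷ lead(D) = 12x⁶ ÷ 3x² = 4x⁴. Subtract (4x⁴)·D = 12x⁶ − 12x⁵ − 20x⁴. Remainder: 15x⁵ − 6x⁴ − 46x³ − 6x² + 23x + 9.
Step 2: lead(15x⁵ − 6x⁴ − 46x³ − 6x² + 23x + 9) ÷ lead(D) = 15x⁵ ÷ 3x² = 5x³. Subtract (5x³)·D = 15x⁵ − 15x⁴ − 25x³. Remainder: 9x⁴ − 21x³ − 6x² + 23x + 9.
Step 3: lead(9x⁴ − 21x³ − 6x² + 23x + 9) ÷ lead(D) = 9x⁴ ÷ 3x² = 3x². Subtract (3x²)·D = 9x⁴ − 9x³ − 15x². Remainder: −12x³ + 9x² + 23x + 9.
Step 4: lead(−12x³ + 9x² + 23x + 9) ÷ lead(D) = −12x³ ÷ 3x² = −4x. Subtract (−4x)·D = −12x³ + 12x² + 20x. Remainder: −3x² + 3x + 9.
Step 5: lead(−3x² + 3x + 9) ÷ lead(D) = −3x² ÷ 3x² = −1. Subtract (−1)·D = −3x² + 3x + 5. Remainder: 4.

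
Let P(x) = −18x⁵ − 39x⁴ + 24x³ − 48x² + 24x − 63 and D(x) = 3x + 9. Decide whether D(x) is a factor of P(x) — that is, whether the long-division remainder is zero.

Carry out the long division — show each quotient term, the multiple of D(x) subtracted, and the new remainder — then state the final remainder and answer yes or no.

Step 1: lead(−18x⁵ − 39x⁴ + 24x³ − 48x² + 24x − 63) ÷ lead(D) = −18x⁵ ÷ 3x = −6x⁴. Subtract (−6x⁴)·D = −18x⁵ − 54x⁴. Remainder: 15x⁴ + 24x³ − 48x² + 24x − 63.
Step 2: lead(15x⁴ + 24x³ − 48x² + 24x − 63) ÷ lead(D) = 15x⁴ ÷ 3x = 5x³. Subtract (5x³)·D = 15x⁴ + 45x³. Remainder: −21x³ − 48x² + 24x − 63.
Step 3: lead(−21x³ − 48x² + 24x − 63) ÷ lead(D) = −21x³ ÷ 3x = −7x². Subtract (−7x²)·D = −21x³ − 63x². Remainder: 15x² + 24x − 63.
Step 4: lead(15x² + 24x − 63) ÷ lead(D) = 15x² ÷ 3x = 5x. Subtract (5x)·D = 15x² + 45x. Remainder: −21x − 63.
Step 5: lead(−21x − 63) ÷ lead(D) = −21x ÷ 3x = −7. Subtract (−7)·D = −21x − 63. Remainder: 0.

R(x) = 0, so D(x) is a factor of P(x). yes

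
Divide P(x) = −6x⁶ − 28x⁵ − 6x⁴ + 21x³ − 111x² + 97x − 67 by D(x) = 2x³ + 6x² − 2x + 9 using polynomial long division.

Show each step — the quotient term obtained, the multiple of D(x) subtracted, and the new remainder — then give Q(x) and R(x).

Q(x) = −3x³ − 5x² + 9x − 8; R(x) = 5

Step 1: lead(−6x⁶ − 28x⁵ − 6x⁴ + 21x³ − 111x² + 97x − 67) ÷ lead(D) = −6x⁶ ÷ 2x³ = −3x³. Subtract (−3x³)·D = −6x⁶ − 18x⁵ + 6x⁴ − 27x³. Remainder: −10x⁵ − 12x⁴ + 48x³ − 111x² + 97x − 67.
Step 2: lead(−10x⁵ − 12x⁴ + 48x³ − 111x² + 97x − 67) ÷ lead(D) = −10x⁵ ÷ 2x³ = −5x². Subtract (−5x²)·D = −10x⁵ − 30x⁴ + 10x³ − 45x². Remainder: 18x⁴ + 38x³ − 66x² + 97x − 67.
Step 3: lead(18x⁴ + 38x³ − 66x² + 97x − 67) ÷ lead(D) = 18x⁴ ÷ 2x³ = 9x. Subtract (9x)·D = 18x⁴ + 54x³ − 18x² + 81x. Remainder: −16x³ − 48x² + 16x − 67.
Step 4: lead(−16x³ − 48x² + 16x − 67) ÷ lead(D) = −16x³ ÷ 2x³ = −8. Subtract (−8)·D = −16x³ − 48x² + 16x − 72. Remainder: 5.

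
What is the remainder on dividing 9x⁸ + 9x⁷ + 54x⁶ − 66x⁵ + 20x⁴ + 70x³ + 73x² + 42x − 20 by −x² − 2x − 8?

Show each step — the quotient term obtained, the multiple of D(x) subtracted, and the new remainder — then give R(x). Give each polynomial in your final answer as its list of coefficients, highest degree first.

R = [4]

Step 1: lead(9x⁸ + 9x⁷ + 54x⁶ − 66x⁵ + 20x⁴ + 70x³ + 73x² + 42x − 20) ÷ lead(D) = 9x⁸ ÷ −x² = −9x⁶. Subtract (−9x⁶)·D = 9x⁸ + 18x⁷ + 72x⁶. Remainder: −9x⁷ − 18x⁶ − 66x⁵ + 20x⁴ + 70x³ + 73x² + 42x − 20.
Step 2: lead(−9x⁷ − 18x⁶ − 66x⁵ + 20x⁴ + 70x³ + 73x² + 42x − 20) ÷ lead(D) = −9x⁷ ÷ −x² = 9x⁵. Subtract (9x⁵)·D = −9x⁷ − 18x⁶ − 72x⁵. Remainder: 6x⁵ + 20x⁴ + 70x³ + 73x² + 42x − 20.
Step 3: lead(6x⁵ + 20x⁴ + 70x³ + 73x² + 42x − 20) ÷ lead(D) = 6x⁵ ÷ −x² = −6x³. Subtract (−6x³)·D = 6x⁵ + 12x⁴ + 48x³. Remainder: 8x⁴ + 22x³ + 73x² + 42x − 20.
Step 4: lead(8x⁴ + 22x³ + 73x² + 42x − 20) ÷ lead(D) = 8x⁴ ÷ −x² = −8x². Subtract (−8x²)·D = 8x⁴ + 16x³ + 64x². Remainder: 6x³ + 9x² + 42x − 20.
Step 5: lead(6x³ + 9x² + 42x − 20) ÷ lead(D) = 6x³ ÷ −x² = −6x. Subtract (−6x)·D = 6x³ + 12x² + 48x. Remainder: −3x² − 6x − 20.
Step 6: lead(−3x² − 6x − 20) ÷ lead(D) = −3x² ÷ −x² = 3. Subtract (3)·D = −3x² − 6x − 24. Remainder: 4.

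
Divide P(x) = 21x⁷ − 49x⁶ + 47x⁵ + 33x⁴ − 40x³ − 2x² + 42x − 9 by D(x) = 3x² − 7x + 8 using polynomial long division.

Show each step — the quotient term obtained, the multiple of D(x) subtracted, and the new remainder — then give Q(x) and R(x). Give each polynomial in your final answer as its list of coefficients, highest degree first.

Q = [7, 0, -3, 4, 4, -2]; R = [-4, 7]

Step 1: lead(21x⁷ − 49x⁶ + 47x⁵ + 33x⁴ − 40x³ − 2x² + 42x − 9) ÷ lead(D) = 21x⁷ ÷ 3x² = 7x⁵. Subtract (7x⁵)·D = 21x⁷ − 49x⁶ + 56x⁵. Remainder: −9x⁵ + 33x⁴ − 40x³ − 2x² + 42x − 9.
Step 2: lead(−9x⁵ + 33x⁴ − 40x³ − 2x² + 42x − 9) ÷ lead(D) = −9x⁵ ÷ 3x² = −3x³. Subtract (−3x³)·D = −9x⁵ + 21x⁴ − 24x³. Remainder: 12x⁴ − 16x³ − 2x² + 42x − 9.
Step 3: lead(12x⁴ − 16x³ − 2x² + 42x − 9) ÷ lead(D) = 12x⁴ ÷ 3x² = 4x². Subtract (4x²)·D = 12x⁴ − 28x³ + 32x². Remainder: 12x³ − 34x² + 42x − 9.
Step 4: lead(12x³ − 34x² + 42x − 9) ÷ lead(D) = 12x³ ÷ 3x² = 4x. Subtract (4x)·D = 12x³ − 28x² + 32x. Remainder: −6x² + 10x − 9.
Step 5: lead(−6x² + 10x − 9) ÷ lead(D) = −6x² ÷ 3x² = −2. Subtract (−2)·D = −6x² + 14x − 16. Remainder: −4x + 7.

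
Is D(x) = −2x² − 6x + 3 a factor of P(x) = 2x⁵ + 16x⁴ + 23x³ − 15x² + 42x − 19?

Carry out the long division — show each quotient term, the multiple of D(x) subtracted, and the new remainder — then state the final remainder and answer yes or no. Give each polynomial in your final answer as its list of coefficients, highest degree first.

Step 1: lead(2x⁵ + 16x⁴ + 23x³ − 15x² + 42x − 19) ÷ lead(D) = 2x⁵ ÷ −2x² = −x³. Subtract (−x³)·D = 2x⁵ + 6x⁴ − 3x³. Remainder: 10x⁴ + 26x³ − 15x² + 42x − 19.
Step 2: lead(10x⁴ + 26x³ − 15x² + 42x − 19) ÷ lead(D) = 10x⁴ ÷ −2x² = −5x². Subtract (−5x²)·D = 10x⁴ + 30x³ − 15x². Remainder: −4x³ + 42x − 19.
Step 3: lead(−4x³ + 42x − 19) ÷ lead(D) = −4x³ ÷ −2x² = 2x. Subtract (2x)·D = −4x³ − 12x² + 6x. Remainder: 12x² + 36x − 19.
Step 4: lead(12x² + 36x − 19) ÷ lead(D) = 12x² ÷ −2x² = −6. Subtract (−6)·D = 12x² + 36x − 18. Remainder: −1.

R = [-1], so D(x) is not a factor of P(x). no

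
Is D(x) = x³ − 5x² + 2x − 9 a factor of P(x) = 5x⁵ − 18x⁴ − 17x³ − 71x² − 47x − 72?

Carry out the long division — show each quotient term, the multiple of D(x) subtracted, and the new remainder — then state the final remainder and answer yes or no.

Step 1: lead(5x⁵ − 18x⁴ − 17x³ − 71x² − 47x − 72) ÷ lead(D) = 5x⁵ ÷ x³ = 5x². Subtract (5x²)·D = 5x⁵ − 25x⁴ + 10x³ − 45x². Remainder: 7x⁴ − 27x³ − 26x² − 47x − 72.
Step 2: lead(7x⁴ − 27x³ − 26x² − 47x − 72) ÷ lead(D) = 7x⁴ ÷ x³ = 7x. Subtract (7x)·D = 7x⁴ − 35x³ + 14x² − 63x. Remainder: 8x³ − 40x² + 16x − 72.
Step 3: lead(8x³ − 40x² + 16x − 72) ÷ lead(D) = 8x³ ÷ x³ = 8. Subtract (8)·D = 8x³ − 40x² + 16x − 72. Remainder: 0.

R(x) = 0, so D(x) is a factor of P(x). yes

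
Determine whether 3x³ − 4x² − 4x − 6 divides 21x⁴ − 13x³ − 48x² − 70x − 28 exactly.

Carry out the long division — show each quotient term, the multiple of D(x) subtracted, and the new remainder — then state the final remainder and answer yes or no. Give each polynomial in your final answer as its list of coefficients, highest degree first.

Step 1: lead(21x⁴ − 13x³ − 48x² − 70x − 28) ÷ lead(D) = 21x⁴ ÷ 3x³ = 7x. Subtract (7x)·D = 21x⁴ − 28x³ − 28x² − 42x. Remainder: 15x³ − 20x² − 28x − 28.
Step 2: lead(15x³ − 20x² − 28x − 28) ÷ lead(D) = 15x³ ÷ 3x³ = 5. Subtract (5)·D = 15x³ − 20x² − 20x − 30. Remainder: −8x + 2.

R = [-8, 2], so D(x) is not a factor of P(x). no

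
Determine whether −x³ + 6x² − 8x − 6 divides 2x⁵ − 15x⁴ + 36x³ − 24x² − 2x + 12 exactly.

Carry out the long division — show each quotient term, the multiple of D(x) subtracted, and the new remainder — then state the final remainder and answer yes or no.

R(x) = 0, so D(x) is a factor of P(x). yes

Step 1: lead(2x⁵ − 15x⁴ + 36x³ − 24x² − 2x + 12) ÷ lead(D) = 2x⁵ ÷ −x³ = −2x². Subtract (−2x²)·D = 2x⁵ − 12x⁴ + 16x³ + 12x². Remainder: −3x⁴ + 20x³ − 36x² − 2x + 12.
Step 2: lead(−3x⁴ + 20x³ − 36x² − 2x + 12) ÷ lead(D) = −3x⁴ ÷ −x³ = 3x. Subtract (3x)·D = −3x⁴ + 18x³ − 24x² − 18x. Remainder: 2x³ − 12x² + 16x + 12.
Step 3: lead(2x³ − 12x² + 16x + 12) ÷ lead(D) = 2x³ ÷ −x³ = −2. Subtract (−2)·D = 2x³ − 12x² + 16x + 12. Remainder: 0.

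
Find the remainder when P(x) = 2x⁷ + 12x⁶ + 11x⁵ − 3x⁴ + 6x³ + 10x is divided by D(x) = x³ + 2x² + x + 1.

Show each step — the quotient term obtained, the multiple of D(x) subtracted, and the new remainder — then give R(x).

R(x) = 6x − 3

Step 1: lead(2x⁷ + 12x⁶ + 11x⁵ − 3x⁴ + 6x³ + 10x) ÷ lead(D) = 2x⁷ ÷ x³ = 2x⁴. Subtract (2x⁴)·D = 2x⁷ + 4x⁶ + 2x⁵ + 2x⁴. Remainder: 8x⁶ + 9x⁵ − 5x⁴ + 6x³ + 10x.
Step 2: lead(8x⁶ + 9x⁵ − 5x⁴ + 6x³ + 10x) ÷ lead(D) = 8x⁶ ÷ x³ = 8x³. Subtract (8x³)·D = 8x⁶ + 16x⁵ + 8x⁴ + 8x³. Remainder: −7x⁵ − 13x⁴ − 2x³ + 10x.
Step 3: lead(−7x⁵ − 13x⁴ − 2x³ + 10x) ÷ lead(D) = −7x⁵ ÷ x³ = −7x². Subtract (−7x²)·D = −7x⁵ − 14x⁴ − 7x³ − 7x². Remainder: x⁴ + 5x³ + 7x² + 10x.
Step 4: lead(x⁴ + 5x³ + 7x² + 10x) ÷ lead(D) = x⁴ ÷ x³ = x. Subtract (x)·D = x⁴ + 2x³ + x² + x. Remainder: 3x³ + 6x² + 9x.
Step 5: lead(3x³ + 6x² + 9x) ÷ lead(D) = 3x³ ÷ x³ = 3. Subtract (3)·D = 3x³ + 6x² + 3x + 3. Remainder: 6x − 3.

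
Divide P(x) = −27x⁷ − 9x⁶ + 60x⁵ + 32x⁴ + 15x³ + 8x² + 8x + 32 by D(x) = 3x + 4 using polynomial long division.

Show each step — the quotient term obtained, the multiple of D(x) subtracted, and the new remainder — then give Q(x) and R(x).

Q(x) = −9x⁶ + 9x⁵ + 8x⁴ + 5x² − 4x + 8; R(x) = 0

Step 1: lead(−27x⁷ − 9x⁶ + 60x⁵ + 32x⁴ + 15x³ + 8x² + 8x + 32) ÷ lead(D) = −27x⁷ ÷ 3x = −9x⁶. Subtract (−9x⁶)·D = −27x⁷ − 36x⁶. Remainder: 27x⁶ + 60x⁵ + 32x⁴ + 15x³ + 8x² + 8x + 32.
Step 2: lead(27x⁶ + 60x⁵ + 32x⁴ + 15x³ + 8x² + 8x + 32) ÷ lead(D) = 27x⁶ ÷ 3x = 9x⁵. Subtract (9x⁵)·D = 27x⁶ + 36x⁵. Remainder: 24x⁵ + 32x⁴ + 15x³ + 8x² + 8x + 32.
Step 3: lead(24x⁵ + 32x⁴ + 15x³ + 8x² + 8x + 32) ÷ lead(D) = 24x⁵ ÷ 3x = 8x⁴. Subtract (8x⁴)·D = 24x⁵ + 32x⁴. Remainder: 15x³ + 8x² + 8x + 32.
Step 4: lead(15x³ + 8x² + 8x + 32) ÷ lead(D) = 15x³ ÷ 3x = 5x². Subtract (5x²)·D = 15x³ + 20x². Remainder: −12x² + 8x + 32.
Step 5: lead(−12x² + 8x + 32) ÷ lead(D) = −12x² ÷ 3x = −4x. Subtract (−4x)·D = −12x² − 16x. Remainder: 24x + 32.
Step 6: lead(24x + 32) ÷ lead(D) = 24x ÷ 3x = 8. Subtract (8)·D = 24x + 32. Remainder: 0.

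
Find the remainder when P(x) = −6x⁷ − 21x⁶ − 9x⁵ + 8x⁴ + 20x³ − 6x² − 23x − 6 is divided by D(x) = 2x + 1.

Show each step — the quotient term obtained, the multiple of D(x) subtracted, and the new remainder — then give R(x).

Step 1: lead(−6x⁷ − 21x⁶ − 9x⁵ + 8x⁴ + 20x³ − 6x² − 23x − 6) ÷ lead(D) = −6x⁷ ÷ 2x = −3x⁶. Subtract (−3x⁶)·D = −6x⁷ − 3x⁶. Remainder: −18x⁶ − 9x⁵ + 8x⁴ + 20x³ − 6x² − 23x − 6.
Step 2: lead(−18x⁶ − 9x⁵ + 8x⁴ + 20x³ − 6x² − 23x − 6) ÷ lead(D) = −18x⁶ ÷ 2x = −9x⁵. Subtract (−9x⁵)·D = −18x⁶ − 9x⁵. Remainder: 8x⁴ + 20x³ − 6x² − 23x − 6.
Step 3: lead(8x⁴ + 20x³ − 6x² − 23x − 6) ÷ lead(D) = 8x⁴ ÷ 2x = 4x³. Subtract (4x³)·D = 8x⁴ + 4x³. Remainder: 16x³ − 6x² − 23x − 6.
Step 4: lead(16x³ − 6x² − 23x − 6) ÷ lead(D) = 16x³ ÷ 2x = 8x². Subtract (8x²)·D = 16x³ + 8x². Remainder: −14x² − 23x − 6.
Step 5: lead(−14x² − 23x − 6) ÷ lead(D) = −14x² ÷ 2x = −7x. Subtract (−7x)·D = −14x² − 7x. Remainder: −16x − 6.
Step 6: lead(−16x − 6) ÷ lead(D) = −16x ÷ 2x = −8. Subtract (−8)·D = −16x − 8. Remainder: 2.

R(x) = 2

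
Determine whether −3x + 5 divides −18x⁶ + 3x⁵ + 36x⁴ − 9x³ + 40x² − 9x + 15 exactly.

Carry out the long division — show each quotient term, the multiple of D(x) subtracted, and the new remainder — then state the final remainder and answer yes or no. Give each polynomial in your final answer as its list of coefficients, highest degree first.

R = [0], so D(x) is a factor of P(x). yes

Step 1: lead(−18x⁶ + 3x⁵ + 36x⁴ − 9x³ + 40x² − 9x + 15) ÷ lead(D) = −18x⁶ ÷ −3x = 6x⁵. Subtract (6x⁵)·D = −18x⁶ + 30x⁵. Remainder: −27x⁵ + 36x⁴ − 9x³ + 40x² − 9x + 15.
Step 2: lead(−27x⁵ + 36x⁴ − 9x³ + 40x² − 9x + 15) ÷ lead(D) = −27x⁵ ÷ −3x = 9x⁴. Subtract (9x⁴)·D = −27x⁵ + 45x⁴. Remainder: −9x⁴ − 9x³ + 40x² − 9x + 15.
Step 3: lead(−9x⁴ − 9x³ + 40x² − 9x + 15) ÷ lead(D) = −9x⁴ ÷ −3x = 3x³. Subtract (3x³)·D = −9x⁴ + 15x³. Remainder: −24x³ + 40x² − 9x + 15.
Step 4: lead(−24x³ + 40x² − 9x + 15) ÷ lead(D) = −24x³ ÷ −3x = 8x². Subtract (8x²)·D = −24x³ + 40x². Remainder: −9x + 15.
Step 5: lead(−9x + 15) ÷ lead(D) = −9x ÷ −3x = 3. Subtract (3)·D = −9x + 15. Remainder: 0.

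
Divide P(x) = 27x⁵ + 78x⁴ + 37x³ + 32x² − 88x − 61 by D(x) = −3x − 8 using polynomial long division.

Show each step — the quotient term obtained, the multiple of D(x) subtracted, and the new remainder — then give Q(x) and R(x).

Q(x) = −9x⁴ − 2x³ − 7x² + 8x + 8; R(x) = 3

Step 1: lead(27x⁵ + 78x⁴ + 37x³ + 32x² − 88x − 61) ÷ lead(D) = 27x⁵ ÷ −3x = −9x⁴. Subtract (−9x⁴)·D = 27x⁵ + 72x⁴. Remainder: 6x⁴ + 37x³ + 32x² − 88x − 61.
Step 2: lead(6x⁴ + 37x³ + 32x² − 88x − 61) ÷ lead(D) = 6x⁴ ÷ −3x = −2x³. Subtract (−2x³)·D = 6x⁴ + 16x³. Remainder: 21x³ + 32x² − 88x − 61.
Step 3: lead(21x³ + 32x² − 88x − 61) ÷ lead(D) = 21x³ ÷ −3x = −7x². Subtract (−7x²)·D = 21x³ + 56x². Remainder: −24x² − 88x − 61.
Step 4: lead(−24x² − 88x − 61) ÷ lead(D) = −24x² ÷ −3x = 8x. Subtract (8x)·D = −24x² − 64x. Remainder: −24x − 61.
Step 5: lead(−24x − 61) ÷ lead(D) = −24x ÷ −3x = 8. Subtract (8)·D = −24x − 64. Remainder: 3.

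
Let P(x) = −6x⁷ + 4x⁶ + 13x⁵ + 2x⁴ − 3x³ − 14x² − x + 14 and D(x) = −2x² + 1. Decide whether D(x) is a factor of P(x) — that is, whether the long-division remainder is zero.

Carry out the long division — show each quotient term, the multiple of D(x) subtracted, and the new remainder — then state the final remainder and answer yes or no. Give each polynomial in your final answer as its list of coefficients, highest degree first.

R = [8], so D(x) is not a factor of P(x). no

Step 1: lead(−6x⁷ + 4x⁶ + 13x⁵ + 2x⁴ − 3x³ − 14x² − x + 14) ÷ lead(D) = −6x⁷ ÷ −2x² = 3x⁵. Subtract (3x⁵)·D = −6x⁷ + 3x⁵. Remainder: 4x⁶ + 10x⁵ + 2x⁴ − 3x³ − 14x² − x + 14.
Step 2: lead(4x⁶ + 10x⁵ + 2x⁴ − 3x³ − 14x² − x + 14) ÷ lead(D) = 4x⁶ ÷ −2x² = −2x⁴. Subtract (−2x⁴)·D = 4x⁶ − 2x⁴. Remainder: 10x⁵ + 4x⁴ − 3x³ − 14x² − x + 14.
Step 3: lead(10x⁵ + 4x⁴ − 3x³ − 14x² − x + 14) ÷ lead(D) = 10x⁵ ÷ −2x² = −5x³. Subtract (−5x³)·D = 10x⁵ − 5x³. Remainder: 4x⁴ + 2x³ − 14x² − x + 14.
Step 4: lead(4x⁴ + 2x³ − 14x² − x + 14) ÷ lead(D) = 4x⁴ ÷ −2x² = −2x². Subtract (−2x²)·D = 4x⁴ − 2x². Remainder: 2x³ − 12x² − x + 14.
Step 5: lead(2x³ − 12x² − x + 14) ÷ lead(D) = 2x³ ÷ −2x² = −x. Subtract (−x)·D = 2x³ − x. Remainder: −12x² + 14.
Step 6: lead(−12x² + 14) ÷ lead(D) = −12x² ÷ −2x² = 6. Subtract (6)·D = −12x² + 6. Remainder: 8.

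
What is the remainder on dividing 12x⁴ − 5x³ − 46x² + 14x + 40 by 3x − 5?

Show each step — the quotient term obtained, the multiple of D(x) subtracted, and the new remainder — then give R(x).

R(x) = 5

Step 1: lead(12x⁴ − 5x³ − 46x² + 14x + 40) ÷ lead(D) = 12x⁴ ÷ 3x = 4x³. Subtract (4x³)·D = 12x⁴ − 20x³. Remainder: 15x³ − 46x² + 14x + 40.
Step 2: lead(15x³ − 46x² + 14x + 40) ÷ lead(D) = 15x³ ÷ 3x = 5x². Subtract (5x²)·D = 15x³ − 25x². Remainder: −21x² + 14x + 40.
Step 3: lead(−21x² + 14x + 40) ÷ lead(D) = −21x² ÷ 3x = −7x. Subtract (−7x)·D = −21x² + 35x. Remainder: −21x + 40.
Step 4: lead(−21x + 40) ÷ lead(D) = −21x ÷ 3x = −7. Subtract (−7)·D = −21x + 35. Remainder: 5.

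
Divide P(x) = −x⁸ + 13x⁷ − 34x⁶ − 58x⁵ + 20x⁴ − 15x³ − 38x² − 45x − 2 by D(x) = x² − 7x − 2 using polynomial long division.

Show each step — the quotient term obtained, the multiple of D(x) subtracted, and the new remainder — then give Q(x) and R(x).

Step 1: lead(−x⁸ + 13x⁷ − 34x⁶ − 58x⁵ + 20x⁴ − 15x³ − 38x² − 45x − 2) ÷ lead(D) = −x⁸ ÷ x² = −x⁶. Subtract (−x⁶)·D = −x⁸ + 7x⁷ + 2x⁶. Remainder: 6x⁷ − 36x⁶ − 58x⁵ + 20x⁴ − 15x³ − 38x² − 45x − 2.
Step 2: lead(6x⁷ − 36x⁶ − 58x⁵ + 20x⁴ − 15x³ − 38x² − 45x − 2) ÷ lead(D) = 6x⁷ ÷ x² = 6x⁵. Subtract (6x⁵)·D = 6x⁷ − 42x⁶ − 12x⁵. Remainder: 6x⁶ − 46x⁵ + 20x⁴ − 15x³ − 38x² − 45x − 2.
Step 3: lead(6x⁶ − 46x⁵ + 20x⁴ − 15x³ − 38x² − 45x − 2) ÷ lead(D) = 6x⁶ ÷ x² = 6x⁴. Subtract (6x⁴)·D = 6x⁶ − 42x⁵ − 12x⁴. Remainder: −4x⁵ + 32x⁴ − 15x³ − 38x² − 45x − 2.
Step 4: lead(−4x⁵ + 32x⁴ − 15x³ − 38x² − 45x − 2) ÷ lead(D) = −4x⁵ ÷ x² = −4x³. Subtract (−4x³)·D = −4x⁵ + 28x⁴ + 8x³. Remainder: 4x⁴ − 23x³ − 38x² − 45x − 2.
Step 5: lead(4x⁴ − 23x³ − 38x² − 45x − 2) ÷ lead(D) = 4x⁴ ÷ x² = 4x². Subtract (4x²)·D = 4x⁴ − 28x³ − 8x². Remainder: 5x³ − 30x² − 45x − 2.
Step 6: lead(5x³ − 30x² − 45x − 2) ÷ lead(D) = 5x³ ÷ x² = 5x. Subtract (5x)·D = 5x³ − 35x² − 10x. Remainder: 5x² − 35x − 2.
Step 7: lead(5x² − 35x − 2) ÷ lead(D) = 5x² ÷ x² = 5. Subtract (5)·D = 5x² − 35x − 10. Remainder: 8.

Q(x) = −x⁶ + 6x⁵ + 6x⁴ − 4x³ + 4x² + 5x + 5; R(x) = 8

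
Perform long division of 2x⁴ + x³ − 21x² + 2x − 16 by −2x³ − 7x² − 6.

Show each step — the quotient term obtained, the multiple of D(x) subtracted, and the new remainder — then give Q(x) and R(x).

Step 1: lead(2x⁴ + x³ − 21x² + 2x − 16) ÷ lead(D) = 2x⁴ ÷ −2x³ = −x. Subtract (−x)·D = 2x⁴ + 7x³ + 6x. Remainder: −6x³ − 21x² − 4x − 16.
Step 2: lead(−6x³ − 21x² − 4x − 16) ÷ lead(D) = −6x³ ÷ −2x³ = 3. Subtract (3)·D = −6x³ − 21x² − 18. Remainder: −4x + 2.

Q(x) = −x + 3; R(x) = −4x + 2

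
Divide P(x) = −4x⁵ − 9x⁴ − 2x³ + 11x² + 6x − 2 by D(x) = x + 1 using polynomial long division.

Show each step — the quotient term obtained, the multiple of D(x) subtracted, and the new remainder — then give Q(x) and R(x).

Step 1: lead(−4x⁵ − 9x⁴ − 2x³ + 11x² + 6x − 2) ÷ lead(D) = −4x⁵ ÷ x = −4x⁴. Subtract (−4x⁴)·D = −4x⁵ − 4x⁴. Remainder: −5x⁴ − 2x³ + 11x² + 6x − 2.
Step 2: lead(−5x⁴ − 2x³ + 11x² + 6x − 2) ÷ lead(D) = −5x⁴ ÷ x = −5x³. Subtract (−5x³)·D = −5x⁴ − 5x³. Remainder: 3x³ + 11x² + 6x − 2.
Step 3: lead(3x³ + 11x² + 6x − 2) ÷ lead(D) = 3x³ ÷ x = 3x². Subtract (3x²)·D = 3x³ + 3x². Remainder: 8x² + 6x − 2.
Step 4: lead(8x² + 6x − 2) ÷ lead(D) = 8x² ÷ x = 8x. Subtract (8x)·D = 8x² + 8x. Remainder: −2x − 2.
Step 5: lead(−2x − 2) ÷ lead(D) = −2x ÷ x = −2. Subtract (−2)·D = −2x − 2. Remainder: 0.

Q(x) = −4x⁴ − 5x³ + 3x² + 8x − 2; R(x) = 0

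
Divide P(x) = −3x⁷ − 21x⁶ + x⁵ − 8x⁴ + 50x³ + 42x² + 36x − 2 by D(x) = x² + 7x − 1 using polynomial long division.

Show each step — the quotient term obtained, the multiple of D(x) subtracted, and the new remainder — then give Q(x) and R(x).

Step 1: lead(−3x⁷ − 21x⁶ + x⁵ − 8x⁴ + 50x³ + 42x² + 36x − 2) ÷ lead(D) = −3x⁷ ÷ x² = −3x⁵. Subtract (−3x⁵)·D = −3x⁷ − 21x⁶ + 3x⁵. Remainder: −2x⁵ − 8x⁴ + 50x³ + 42x² + 36x − 2.
Step 2: lead(−2x⁵ − 8x⁴ + 50x³ + 42x² + 36x − 2) ÷ lead(D) = −2x⁵ ÷ x² = −2x³. Subtract (−2x³)·D = −2x⁵ − 14x⁴ + 2x³. Remainder: 6x⁴ + 48x³ + 42x² + 36x − 2.
Step 3: lead(6x⁴ + 48x³ + 42x² + 36x − 2) ÷ lead(D) = 6x⁴ ÷ x² = 6x². Subtract (6x²)·D = 6x⁴ + 42x³ − 6x². Remainder: 6x³ + 48x² + 36x − 2.
Step 4: lead(6x³ + 48x² + 36x − 2) ÷ lead(D) = 6x³ ÷ x² = 6x. Subtract (6x)·D = 6x³ + 42x² − 6x. Remainder: 6x² + 42x − 2.
Step 5: lead(6x² + 42x − 2) ÷ lead(D) = 6x² ÷ x² = 6. Subtract (6)·D = 6x² + 42x − 6. Remainder: 4.

Q(x) = −3x⁵ − 2x³ + 6x² + 6x + 6; R(x) = 4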